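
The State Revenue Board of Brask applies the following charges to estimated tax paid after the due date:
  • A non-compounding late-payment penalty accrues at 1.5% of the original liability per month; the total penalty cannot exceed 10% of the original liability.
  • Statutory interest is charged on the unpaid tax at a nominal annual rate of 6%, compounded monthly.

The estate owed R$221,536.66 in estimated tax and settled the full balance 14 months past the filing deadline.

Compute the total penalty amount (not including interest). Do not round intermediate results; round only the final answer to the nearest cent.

R$22,153.67

Penalty (uncapped): 14 × 1.5% × R$221,536.66 = R$46,522.70…; cap = 10% × R$221,536.66 = R$22,153.67… → penalty = R$22,153.67…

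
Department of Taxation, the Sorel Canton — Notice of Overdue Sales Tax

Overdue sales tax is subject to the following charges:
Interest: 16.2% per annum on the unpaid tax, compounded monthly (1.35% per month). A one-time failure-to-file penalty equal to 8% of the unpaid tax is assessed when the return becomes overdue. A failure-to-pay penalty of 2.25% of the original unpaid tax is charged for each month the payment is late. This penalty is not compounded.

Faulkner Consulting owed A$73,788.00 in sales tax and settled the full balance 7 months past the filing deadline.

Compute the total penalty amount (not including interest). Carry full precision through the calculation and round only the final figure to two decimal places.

A$17,524.65

Failure-to-file penalty: 8% × A$73,788.00 = A$5,903.04
Failure-to-pay penalty: 7 × 2.25% × A$73,788.00 = A$11,621.61
Total penalty = A$5,903.04 + A$11,621.61 = A$17,524.65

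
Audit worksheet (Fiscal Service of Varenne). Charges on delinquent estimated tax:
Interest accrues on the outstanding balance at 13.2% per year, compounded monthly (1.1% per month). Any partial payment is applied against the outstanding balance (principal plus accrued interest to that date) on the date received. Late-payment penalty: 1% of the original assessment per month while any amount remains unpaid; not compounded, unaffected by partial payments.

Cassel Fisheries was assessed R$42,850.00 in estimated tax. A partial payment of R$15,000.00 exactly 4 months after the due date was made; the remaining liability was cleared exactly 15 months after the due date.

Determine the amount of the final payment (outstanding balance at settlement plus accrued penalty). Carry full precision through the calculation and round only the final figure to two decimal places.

R$40,000.79

Balance at month 4: R$42,850.0000 × (1 + 0.011)^4 = R$44,766.7379…
After R$15,000.00 payment: R$44,766.7379… − R$15,000.00 = R$29,766.7379…
Balance at month 15: R$29,766.7379… × (1 + 0.011)^11 = R$33,573.2941…
Penalty: 15 × 1% × R$42,850.00 = R$6,427.50
Final settlement = outstanding balance + penalty = R$33,573.2941… + R$6,427.50 = R$40,000.79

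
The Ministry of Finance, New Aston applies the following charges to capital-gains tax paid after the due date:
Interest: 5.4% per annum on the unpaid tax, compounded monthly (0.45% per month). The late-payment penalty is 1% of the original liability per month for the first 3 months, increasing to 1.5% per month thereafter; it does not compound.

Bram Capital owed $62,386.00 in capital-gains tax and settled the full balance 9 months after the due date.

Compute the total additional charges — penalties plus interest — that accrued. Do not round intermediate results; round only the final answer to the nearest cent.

Penalty, months 1–3: 3 × 1% × $62,386.00 = $1,871.58
Penalty, months 4–9: 6 × 1.5% × $62,386.00 = $5,614.74
Interest: $62,386.00 × ((1 + 0.0045)^9 − 1) = $62,386.00 × 0.0412367… = $2,572.5932…
Penalties + interest = $7,486.3200 + $2,572.5932… = $10,058.91

$10,058.91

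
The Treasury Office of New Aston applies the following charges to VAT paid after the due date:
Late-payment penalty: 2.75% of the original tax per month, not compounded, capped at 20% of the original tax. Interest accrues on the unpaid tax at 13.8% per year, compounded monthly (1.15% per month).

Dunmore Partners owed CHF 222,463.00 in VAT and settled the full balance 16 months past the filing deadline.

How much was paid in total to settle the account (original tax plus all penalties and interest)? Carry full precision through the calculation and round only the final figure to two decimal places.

CHF 311,616.03

Penalty (uncapped): 16 × 2.75% × CHF 222,463.00 = CHF 97,883.72; cap = 20% × CHF 222,463.00 = CHF 44,492.60 → penalty = CHF 44,492.60
Interest: CHF 222,463.00 × ((1 + 0.0115)^16 − 1) = CHF 222,463.00 × 0.2007544… = CHF 44,660.4304…
Total = CHF 222,463.00 + CHF 44,492.6000 + CHF 44,660.4304… = CHF 311,616.03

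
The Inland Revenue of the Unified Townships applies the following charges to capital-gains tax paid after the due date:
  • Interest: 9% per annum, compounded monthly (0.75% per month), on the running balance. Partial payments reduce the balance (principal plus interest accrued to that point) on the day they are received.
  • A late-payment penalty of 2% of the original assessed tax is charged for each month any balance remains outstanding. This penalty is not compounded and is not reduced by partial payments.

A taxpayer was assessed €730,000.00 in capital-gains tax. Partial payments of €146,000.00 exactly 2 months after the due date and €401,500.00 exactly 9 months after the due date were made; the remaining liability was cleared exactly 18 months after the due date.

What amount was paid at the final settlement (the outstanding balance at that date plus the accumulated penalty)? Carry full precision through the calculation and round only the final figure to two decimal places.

Balance at month 2: €730,000.0000 × (1 + 0.0075)^2 = €740,991.0625
After €146,000.00 payment: €740,991.0625 − €146,000.00 = €594,991.0625
Balance at month 9: €594,991.0625 × (1 + 0.0075)^7 = €626,939.7781…
After €401,500.00 payment: €626,939.7781… − €401,500.00 = €225,439.7781…
Balance at month 18: €225,439.7781… × (1 + 0.0075)^9 = €241,121.5582…
Penalty: 18 × 2% × €730,000.00 = €262,800.00
Final settlement = outstanding balance + penalty = €241,121.5582… + €262,800.00 = €503,921.56

€503,921.56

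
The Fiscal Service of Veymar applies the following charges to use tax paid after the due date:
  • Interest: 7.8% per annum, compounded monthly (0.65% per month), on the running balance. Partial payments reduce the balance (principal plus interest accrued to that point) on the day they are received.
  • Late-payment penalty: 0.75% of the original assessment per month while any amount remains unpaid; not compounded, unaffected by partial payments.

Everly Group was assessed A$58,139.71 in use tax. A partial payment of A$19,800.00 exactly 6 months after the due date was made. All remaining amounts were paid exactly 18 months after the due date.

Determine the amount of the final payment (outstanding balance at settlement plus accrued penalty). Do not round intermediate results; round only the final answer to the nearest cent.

A$51,779.27

Balance at month 6: A$58,139.7100 × (1 + 0.0065)^6 = A$60,444.3256…
After A$19,800.00 payment: A$60,444.3256… − A$19,800.00 = A$40,644.3256…
Balance at month 18: A$40,644.3256… × (1 + 0.0065)^12 = A$43,930.4116…
Penalty: 18 × 0.75% × A$58,139.71 = A$7,848.86…
Final settlement = outstanding balance + penalty = A$43,930.4116… + A$7,848.86… = A$51,779.27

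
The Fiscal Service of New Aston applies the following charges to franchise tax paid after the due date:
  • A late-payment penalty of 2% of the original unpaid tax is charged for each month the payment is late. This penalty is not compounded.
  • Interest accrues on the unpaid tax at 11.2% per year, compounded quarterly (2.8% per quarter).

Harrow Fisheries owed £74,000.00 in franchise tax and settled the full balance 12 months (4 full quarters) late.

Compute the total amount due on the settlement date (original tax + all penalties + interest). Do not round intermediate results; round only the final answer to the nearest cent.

£100,402.64

Late-payment penalty: 12 × 2% × £74,000.00 = £17,760.00
Interest: £74,000.00 × ((1 + 0.028)^4 − 1) = £74,000.00 × 0.1167924… = £8,642.6393…
Total = £74,000.00 + £17,760.0000 + £8,642.6393… = £100,402.64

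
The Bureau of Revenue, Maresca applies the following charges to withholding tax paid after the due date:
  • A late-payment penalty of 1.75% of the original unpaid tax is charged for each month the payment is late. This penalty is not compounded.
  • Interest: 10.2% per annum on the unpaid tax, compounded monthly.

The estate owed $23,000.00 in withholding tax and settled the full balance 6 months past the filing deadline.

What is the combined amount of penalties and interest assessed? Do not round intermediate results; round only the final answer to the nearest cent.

Late-payment penalty: 6 × 1.75% × $23,000.00 = $2,415.00
Interest (10.2%/yr ÷ 12 = 0.85%/month): $23,000.00 × ((1 + 0.0085)^6 − 1) = $1,198.2106…
Penalties + interest = $2,415.0000 + $1,198.2106… = $3,613.21

$3,613.21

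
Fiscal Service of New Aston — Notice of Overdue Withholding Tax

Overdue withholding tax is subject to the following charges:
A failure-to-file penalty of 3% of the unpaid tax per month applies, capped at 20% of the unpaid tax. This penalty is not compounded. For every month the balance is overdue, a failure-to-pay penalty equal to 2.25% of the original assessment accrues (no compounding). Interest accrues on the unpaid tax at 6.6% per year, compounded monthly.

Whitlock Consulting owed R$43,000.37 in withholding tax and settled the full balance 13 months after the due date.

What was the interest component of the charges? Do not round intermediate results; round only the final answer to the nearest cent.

R$3,178.06

Interest (6.6%/yr ÷ 12 = 0.55%/month): R$43,000.37 × ((1 + 0.0055)^13 − 1) = R$3,178.0603…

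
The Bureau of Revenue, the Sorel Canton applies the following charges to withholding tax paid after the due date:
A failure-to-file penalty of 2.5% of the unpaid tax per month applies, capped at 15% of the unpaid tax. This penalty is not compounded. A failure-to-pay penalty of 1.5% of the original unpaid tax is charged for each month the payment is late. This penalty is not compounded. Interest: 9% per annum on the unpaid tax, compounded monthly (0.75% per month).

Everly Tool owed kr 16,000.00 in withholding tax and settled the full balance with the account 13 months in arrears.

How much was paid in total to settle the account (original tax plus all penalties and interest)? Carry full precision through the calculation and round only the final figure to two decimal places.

kr 23,152.17

Failure-to-file: 13 × 2.5% × kr 16,000.00 = kr 5,200.00, capped at 15% × kr 16,000.00 = kr 2,400.00
Failure-to-pay penalty: 13 × 1.5% × kr 16,000.00 = kr 3,120.00
Interest: kr 16,000.00 × ((1 + 0.0075)^13 − 1) = kr 16,000.00 × 0.1020104… = kr 1,632.1672…
Total = kr 16,000.00 + kr 5,520.0000 + kr 1,632.1672… = kr 23,152.17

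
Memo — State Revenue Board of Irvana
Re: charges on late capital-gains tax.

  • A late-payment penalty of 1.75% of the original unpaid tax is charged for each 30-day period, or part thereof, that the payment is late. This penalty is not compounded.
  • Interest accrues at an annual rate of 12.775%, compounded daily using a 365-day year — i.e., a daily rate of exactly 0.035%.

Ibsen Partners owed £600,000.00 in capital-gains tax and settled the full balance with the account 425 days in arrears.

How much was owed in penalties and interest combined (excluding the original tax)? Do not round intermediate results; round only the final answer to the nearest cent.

£253,711.60

Penalty periods: ⌈425/30⌉ = 15; penalty = 15 × 1.75% × £600,000.00 = £157,500.00
Interest: £600,000.00 × ((1 + 0.00035)^425 − 1) = £600,000.00 × 0.16035266… = £96,211.5951…
Penalties + interest = £157,500.0000 + £96,211.5951… = £253,711.60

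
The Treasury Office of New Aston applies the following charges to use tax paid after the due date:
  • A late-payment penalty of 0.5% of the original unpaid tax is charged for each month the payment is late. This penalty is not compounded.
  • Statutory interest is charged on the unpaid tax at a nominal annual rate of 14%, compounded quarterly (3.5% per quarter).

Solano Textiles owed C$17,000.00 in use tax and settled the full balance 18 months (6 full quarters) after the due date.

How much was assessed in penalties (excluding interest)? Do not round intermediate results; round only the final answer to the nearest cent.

C$1,530.00

Late-payment penalty: 18 × 0.5% × C$17,000.00 = C$1,530.00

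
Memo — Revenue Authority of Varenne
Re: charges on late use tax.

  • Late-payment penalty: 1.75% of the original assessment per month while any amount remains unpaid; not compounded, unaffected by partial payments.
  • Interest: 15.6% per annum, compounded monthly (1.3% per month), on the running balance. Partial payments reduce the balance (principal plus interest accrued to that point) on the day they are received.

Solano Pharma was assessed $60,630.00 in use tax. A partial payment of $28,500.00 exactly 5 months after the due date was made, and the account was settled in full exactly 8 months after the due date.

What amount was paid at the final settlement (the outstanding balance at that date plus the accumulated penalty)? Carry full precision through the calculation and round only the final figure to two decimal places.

$46,092.19

Balance at month 5: $60,630.0000 × (1 + 0.013)^5 = $64,674.7554…
After $28,500.00 payment: $64,674.7554… − $28,500.00 = $36,174.7554…
Balance at month 8: $36,174.7554… × (1 + 0.013)^3 = $37,603.9910…
Penalty: 8 × 1.75% × $60,630.00 = $8,488.20
Final settlement = outstanding balance + penalty = $37,603.9910… + $8,488.20 = $46,092.19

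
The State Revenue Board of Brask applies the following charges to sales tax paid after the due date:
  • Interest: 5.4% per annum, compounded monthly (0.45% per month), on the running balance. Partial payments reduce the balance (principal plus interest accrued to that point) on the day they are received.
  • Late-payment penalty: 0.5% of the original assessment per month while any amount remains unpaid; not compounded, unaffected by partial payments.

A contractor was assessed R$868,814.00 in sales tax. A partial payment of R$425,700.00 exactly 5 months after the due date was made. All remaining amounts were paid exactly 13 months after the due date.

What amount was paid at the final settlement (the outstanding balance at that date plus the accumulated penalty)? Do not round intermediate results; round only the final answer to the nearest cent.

Balance at month 5: R$868,814.0000 × (1 + 0.0045)^5 = R$888,539.0433…
After R$425,700.00 payment: R$888,539.0433… − R$425,700.00 = R$462,839.0433…
Balance at month 13: R$462,839.0433… × (1 + 0.0045)^8 = R$479,766.0538…
Penalty: 13 × 0.5% × R$868,814.00 = R$56,472.91
Final settlement = outstanding balance + penalty = R$479,766.0538… + R$56,472.91 = R$536,238.96

R$536,238.96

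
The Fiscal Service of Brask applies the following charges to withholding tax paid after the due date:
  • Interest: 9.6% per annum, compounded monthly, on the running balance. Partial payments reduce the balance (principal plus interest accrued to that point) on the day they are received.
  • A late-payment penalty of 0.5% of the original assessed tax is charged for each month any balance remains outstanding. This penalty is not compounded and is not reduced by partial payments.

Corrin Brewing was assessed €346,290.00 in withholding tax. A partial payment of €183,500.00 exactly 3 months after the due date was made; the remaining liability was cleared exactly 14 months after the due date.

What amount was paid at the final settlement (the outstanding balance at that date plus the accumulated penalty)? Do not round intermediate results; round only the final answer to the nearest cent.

Monthly rate = 9.6% ÷ 12 = 0.8%
Balance at month 3: €346,290.0000 × (1 + 0.008)^3 = €354,667.6250…
After €183,500.00 payment: €354,667.6250… − €183,500.00 = €171,167.6250…
Balance at month 14: €171,167.6250… × (1 + 0.008)^11 = €186,847.5802…
Penalty: 14 × 0.5% × €346,290.00 = €24,240.30
Final settlement = outstanding balance + penalty = €186,847.5802… + €24,240.30 = €211,087.88

€211,087.88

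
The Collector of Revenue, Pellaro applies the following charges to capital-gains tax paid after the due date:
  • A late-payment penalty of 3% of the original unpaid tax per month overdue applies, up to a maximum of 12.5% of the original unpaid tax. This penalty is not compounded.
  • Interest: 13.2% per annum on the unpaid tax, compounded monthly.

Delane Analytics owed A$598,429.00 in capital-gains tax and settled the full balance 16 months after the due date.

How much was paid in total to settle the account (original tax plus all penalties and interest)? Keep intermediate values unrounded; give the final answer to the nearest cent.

A$787,707.74

Penalty (uncapped): 16 × 3% × A$598,429.00 = A$287,245.92; cap = 12.5% × A$598,429.00 = A$74,803.63… → penalty = A$74,803.63…
Interest (13.2%/yr ÷ 12 = 1.1%/month): A$598,429.00 × ((1 + 0.011)^16 − 1) = A$114,475.1138…
Total = A$598,429.00 + A$74,803.6250 + A$114,475.1138… = A$787,707.74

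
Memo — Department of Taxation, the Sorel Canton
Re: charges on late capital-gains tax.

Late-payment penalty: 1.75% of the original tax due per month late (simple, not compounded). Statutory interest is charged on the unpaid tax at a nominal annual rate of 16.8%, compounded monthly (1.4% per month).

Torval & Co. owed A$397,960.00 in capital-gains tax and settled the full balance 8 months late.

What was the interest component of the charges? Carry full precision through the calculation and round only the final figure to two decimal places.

A$46,817.76

Interest: A$397,960.00 × ((1 + 0.014)^8 − 1) = A$397,960.00 × 0.1176444… = A$46,817.7588…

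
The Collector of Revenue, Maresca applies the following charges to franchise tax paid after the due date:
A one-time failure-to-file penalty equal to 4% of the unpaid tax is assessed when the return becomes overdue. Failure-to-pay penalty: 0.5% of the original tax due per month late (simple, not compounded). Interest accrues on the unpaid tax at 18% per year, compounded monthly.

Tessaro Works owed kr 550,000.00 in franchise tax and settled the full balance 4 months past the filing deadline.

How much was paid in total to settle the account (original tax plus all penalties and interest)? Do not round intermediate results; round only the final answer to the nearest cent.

kr 616,749.95

Failure-to-file penalty: 4% × kr 550,000.00 = kr 22,000.00
Failure-to-pay penalty: 4 × 0.5% × kr 550,000.00 = kr 11,000.00
Interest (18%/yr ÷ 12 = 1.5%/month): kr 550,000.00 × ((1 + 0.015)^4 − 1) = kr 33,749.9528…
Total = kr 550,000.00 + kr 33,000.0000 + kr 33,749.9528… = kr 616,749.95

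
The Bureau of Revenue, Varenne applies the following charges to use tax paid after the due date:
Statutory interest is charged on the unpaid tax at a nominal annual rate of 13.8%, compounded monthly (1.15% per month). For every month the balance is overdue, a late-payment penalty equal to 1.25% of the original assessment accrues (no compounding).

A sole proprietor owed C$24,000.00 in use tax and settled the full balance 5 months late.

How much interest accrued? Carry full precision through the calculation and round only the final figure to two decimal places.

Interest: C$24,000.00 × ((1 + 0.0115)^5 − 1) = C$24,000.00 × 0.0588378… = C$1,412.1071…

C$1,412.11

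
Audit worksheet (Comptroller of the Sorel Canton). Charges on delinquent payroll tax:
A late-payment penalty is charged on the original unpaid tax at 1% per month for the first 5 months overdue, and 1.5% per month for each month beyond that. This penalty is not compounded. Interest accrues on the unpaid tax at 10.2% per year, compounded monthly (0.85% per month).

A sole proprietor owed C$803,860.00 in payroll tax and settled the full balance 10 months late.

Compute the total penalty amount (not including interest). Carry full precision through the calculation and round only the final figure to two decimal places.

C$100,482.50

Penalty, months 1–5: 5 × 1% × C$803,860.00 = C$40,193.00
Penalty, months 6–10: 5 × 1.5% × C$803,860.00 = C$60,289.50
Total penalty = C$40,193.00 + C$60,289.50 = C$100,482.50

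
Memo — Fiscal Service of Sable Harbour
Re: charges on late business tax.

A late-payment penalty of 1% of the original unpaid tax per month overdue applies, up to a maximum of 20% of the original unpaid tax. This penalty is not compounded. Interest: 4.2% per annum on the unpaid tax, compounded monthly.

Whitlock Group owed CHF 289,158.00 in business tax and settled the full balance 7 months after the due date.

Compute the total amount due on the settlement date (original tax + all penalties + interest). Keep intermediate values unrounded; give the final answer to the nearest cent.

Penalty: 7 × 1% × CHF 289,158.00 = CHF 20,241.06 (below the 20% cap of CHF 57,831.60)
Interest (4.2%/yr ÷ 12 = 0.35%/month): CHF 289,158.00 × ((1 + 0.0035)^7 − 1) = CHF 7,159.1923…
Total = CHF 289,158.00 + CHF 20,241.0600 + CHF 7,159.1923… = CHF 316,558.25

CHF 316,558.25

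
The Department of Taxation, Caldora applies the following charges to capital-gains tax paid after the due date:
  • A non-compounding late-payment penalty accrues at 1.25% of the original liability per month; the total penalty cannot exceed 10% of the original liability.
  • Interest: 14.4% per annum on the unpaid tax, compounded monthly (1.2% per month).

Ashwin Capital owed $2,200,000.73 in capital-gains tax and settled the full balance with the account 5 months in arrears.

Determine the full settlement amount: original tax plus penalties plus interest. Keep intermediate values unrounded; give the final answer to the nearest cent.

$2,472,707.07

Penalty: 5 × 1.25% × $2,200,000.73 = $137,500.05… (below the 10% cap of $220,000.07…)
Interest: $2,200,000.73 × ((1 + 0.012)^5 − 1) = $2,200,000.73 × 0.0614574… = $135,206.2895…
Total = $2,200,000.73 + $137,500.0456… + $135,206.2895… = $2,472,707.07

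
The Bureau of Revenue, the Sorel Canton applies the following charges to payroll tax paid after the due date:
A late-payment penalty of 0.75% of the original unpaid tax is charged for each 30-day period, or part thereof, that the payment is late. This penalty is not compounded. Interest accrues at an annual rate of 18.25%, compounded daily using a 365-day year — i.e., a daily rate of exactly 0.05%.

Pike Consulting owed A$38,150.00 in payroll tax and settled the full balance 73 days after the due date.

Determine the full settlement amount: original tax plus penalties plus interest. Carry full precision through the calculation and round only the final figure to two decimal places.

A$40,426.21

Penalty periods: ⌈73/30⌉ = 3; penalty = 3 × 0.75% × A$38,150.00 = A$858.38…
Interest: A$38,150.00 × ((1 + 0.0005)^73 − 1) = A$38,150.00 × 0.03716484… = A$1,417.8388…
Total = A$38,150.00 + A$858.3750 + A$1,417.8388… = A$40,426.21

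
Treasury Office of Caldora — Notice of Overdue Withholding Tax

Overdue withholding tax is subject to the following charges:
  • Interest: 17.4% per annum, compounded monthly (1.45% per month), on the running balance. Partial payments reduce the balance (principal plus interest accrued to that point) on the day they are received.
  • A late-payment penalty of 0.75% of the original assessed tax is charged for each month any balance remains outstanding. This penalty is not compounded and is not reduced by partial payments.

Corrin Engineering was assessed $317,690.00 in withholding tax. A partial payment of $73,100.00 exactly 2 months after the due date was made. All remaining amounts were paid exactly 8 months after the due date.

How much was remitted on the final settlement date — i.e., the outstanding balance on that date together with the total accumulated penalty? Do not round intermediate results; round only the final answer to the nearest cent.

Balance at month 2: $317,690.0000 × (1 + 0.0145)^2 = $326,969.8043…
After $73,100.00 payment: $326,969.8043… − $73,100.00 = $253,869.8043…
Balance at month 8: $253,869.8043… × (1 + 0.0145)^6 = $276,772.7676…
Penalty: 8 × 0.75% × $317,690.00 = $19,061.40
Final settlement = outstanding balance + penalty = $276,772.7676… + $19,061.40 = $295,834.17

$295,834.17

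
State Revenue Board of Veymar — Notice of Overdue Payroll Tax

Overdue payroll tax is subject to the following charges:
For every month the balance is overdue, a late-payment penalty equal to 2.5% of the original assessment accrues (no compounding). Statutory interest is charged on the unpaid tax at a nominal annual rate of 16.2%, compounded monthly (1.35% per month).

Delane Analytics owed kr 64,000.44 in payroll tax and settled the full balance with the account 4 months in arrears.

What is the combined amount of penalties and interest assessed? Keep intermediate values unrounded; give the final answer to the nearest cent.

kr 9,926.68

Late-payment penalty = 2.5% × kr 64,000.44 × 4 mo = kr 6,400.04…
Interest: kr 64,000.44 × ((1 + 0.0135)^4 − 1) = kr 64,000.44 × 0.0551034… = kr 3,526.6402…
Penalties + interest = kr 6,400.0440 + kr 3,526.6402… = kr 9,926.68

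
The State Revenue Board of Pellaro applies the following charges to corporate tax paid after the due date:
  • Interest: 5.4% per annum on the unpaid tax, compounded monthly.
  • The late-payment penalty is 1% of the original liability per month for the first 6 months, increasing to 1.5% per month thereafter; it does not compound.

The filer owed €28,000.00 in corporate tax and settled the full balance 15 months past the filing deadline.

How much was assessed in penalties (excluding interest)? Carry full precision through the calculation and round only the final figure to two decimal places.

€5,460.00

Penalty, months 1–6: 6 × 1% × €28,000.00 = €1,680.00
Penalty, months 7–15: 9 × 1.5% × €28,000.00 = €3,780.00
Total penalty = €1,680.00 + €3,780.00 = €5,460.00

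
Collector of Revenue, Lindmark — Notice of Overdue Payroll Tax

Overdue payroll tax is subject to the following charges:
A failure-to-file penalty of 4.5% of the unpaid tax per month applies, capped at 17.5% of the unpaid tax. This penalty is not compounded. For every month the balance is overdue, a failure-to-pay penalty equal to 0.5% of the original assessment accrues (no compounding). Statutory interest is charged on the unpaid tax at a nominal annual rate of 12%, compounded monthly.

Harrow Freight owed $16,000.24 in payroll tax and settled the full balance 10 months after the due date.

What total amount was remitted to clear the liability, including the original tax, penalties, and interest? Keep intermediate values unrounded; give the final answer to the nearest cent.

Failure-to-file: 10 × 4.5% × $16,000.24 = $7,200.11…, capped at 17.5% × $16,000.24 = $2,800.04…
Failure-to-pay penalty: 10 × 0.5% × $16,000.24 = $800.01…
Interest (12%/yr ÷ 12 = 1%/month): $16,000.24 × ((1 + 0.01)^10 − 1) = $1,673.9791…
Total = $16,000.24 + $3,600.0540 + $1,673.9791… = $21,274.27

$21,274.27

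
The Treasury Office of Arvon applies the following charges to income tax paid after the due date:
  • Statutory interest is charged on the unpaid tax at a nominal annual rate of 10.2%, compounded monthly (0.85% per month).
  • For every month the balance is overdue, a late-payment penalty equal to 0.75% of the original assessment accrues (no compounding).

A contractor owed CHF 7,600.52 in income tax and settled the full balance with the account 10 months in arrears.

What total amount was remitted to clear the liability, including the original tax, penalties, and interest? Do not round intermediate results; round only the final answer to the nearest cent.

CHF 8,841.88

Late-payment penalty = 0.75% × CHF 7,600.52 × 10 mo = CHF 570.04…
Interest: CHF 7,600.52 × ((1 + 0.0085)^10 − 1) = CHF 7,600.52 × 0.0883261… = CHF 671.3239…
Total = CHF 7,600.52 + CHF 570.0390 + CHF 671.3239… = CHF 8,841.88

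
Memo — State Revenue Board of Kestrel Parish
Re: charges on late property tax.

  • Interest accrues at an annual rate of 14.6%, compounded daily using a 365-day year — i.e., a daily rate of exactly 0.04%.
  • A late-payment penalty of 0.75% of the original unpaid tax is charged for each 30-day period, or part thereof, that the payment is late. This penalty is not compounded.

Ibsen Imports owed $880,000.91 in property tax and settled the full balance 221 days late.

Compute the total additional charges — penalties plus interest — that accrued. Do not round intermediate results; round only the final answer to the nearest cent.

Penalty periods: ⌈221/30⌉ = 8; penalty = 8 × 0.75% × $880,000.91 = $52,800.05…
Interest: $880,000.91 × ((1 + 0.0004)^221 − 1) = $880,000.91 × 0.09240570… = $81,317.0965…
Penalties + interest = $52,800.0546 + $81,317.0965… = $134,117.15

$134,117.15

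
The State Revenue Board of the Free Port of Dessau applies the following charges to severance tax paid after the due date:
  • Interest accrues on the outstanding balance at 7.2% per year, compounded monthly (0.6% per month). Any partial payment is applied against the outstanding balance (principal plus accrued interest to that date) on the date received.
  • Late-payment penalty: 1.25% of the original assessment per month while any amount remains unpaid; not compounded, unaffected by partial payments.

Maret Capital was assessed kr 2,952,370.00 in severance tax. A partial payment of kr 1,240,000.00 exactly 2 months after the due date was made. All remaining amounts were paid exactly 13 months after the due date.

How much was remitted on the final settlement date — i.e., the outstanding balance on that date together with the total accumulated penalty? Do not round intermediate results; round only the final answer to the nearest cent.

Balance at month 2: kr 2,952,370.0000 × (1 + 0.006)^2 = kr 2,987,904.7253…
After kr 1,240,000.00 payment: kr 2,987,904.7253… − kr 1,240,000.00 = kr 1,747,904.7253…
Balance at month 13: kr 1,747,904.7253… × (1 + 0.006)^11 = kr 1,866,790.3377…
Penalty: 13 × 1.25% × kr 2,952,370.00 = kr 479,760.13…
Final settlement = outstanding balance + penalty = kr 1,866,790.3377… + kr 479,760.13… = kr 2,346,550.46

kr 2,346,550.46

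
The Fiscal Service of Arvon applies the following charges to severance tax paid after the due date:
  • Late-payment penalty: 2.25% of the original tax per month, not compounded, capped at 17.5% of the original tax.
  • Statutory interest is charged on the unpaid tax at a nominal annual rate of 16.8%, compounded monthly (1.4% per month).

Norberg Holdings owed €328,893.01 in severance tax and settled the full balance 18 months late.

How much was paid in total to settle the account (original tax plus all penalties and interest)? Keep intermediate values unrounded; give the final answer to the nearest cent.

Penalty (uncapped): 18 × 2.25% × €328,893.01 = €133,201.67…; cap = 17.5% × €328,893.01 = €57,556.28… → penalty = €57,556.28…
Interest: €328,893.01 × ((1 + 0.014)^18 − 1) = €328,893.01 × 0.2843494… = €93,520.5328…
Total = €328,893.01 + €57,556.2768… + €93,520.5328… = €479,969.82

€479,969.82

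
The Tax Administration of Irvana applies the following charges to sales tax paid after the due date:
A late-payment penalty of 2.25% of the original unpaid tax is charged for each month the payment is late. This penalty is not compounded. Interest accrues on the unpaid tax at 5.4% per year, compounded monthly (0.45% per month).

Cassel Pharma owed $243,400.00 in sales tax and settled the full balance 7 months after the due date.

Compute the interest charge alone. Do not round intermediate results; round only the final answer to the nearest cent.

Interest: $243,400.00 × ((1 + 0.0045)^7 − 1) = $243,400.00 × 0.0319285… = $7,771.3856…

$7,771.39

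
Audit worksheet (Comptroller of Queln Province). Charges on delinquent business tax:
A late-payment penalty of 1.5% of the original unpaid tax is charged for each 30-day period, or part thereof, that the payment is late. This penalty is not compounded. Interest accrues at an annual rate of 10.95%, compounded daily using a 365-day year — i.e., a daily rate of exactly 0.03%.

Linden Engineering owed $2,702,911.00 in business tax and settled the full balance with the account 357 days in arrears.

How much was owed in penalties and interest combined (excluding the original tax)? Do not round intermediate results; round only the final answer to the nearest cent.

Penalty periods: ⌈357/30⌉ = 12; penalty = 12 × 1.5% × $2,702,911.00 = $486,523.98
Interest: $2,702,911.00 × ((1 + 0.0003)^357 − 1) = $2,702,911.00 × 0.11302768… = $305,503.7491…
Penalties + interest = $486,523.9800 + $305,503.7491… = $792,027.73

$792,027.73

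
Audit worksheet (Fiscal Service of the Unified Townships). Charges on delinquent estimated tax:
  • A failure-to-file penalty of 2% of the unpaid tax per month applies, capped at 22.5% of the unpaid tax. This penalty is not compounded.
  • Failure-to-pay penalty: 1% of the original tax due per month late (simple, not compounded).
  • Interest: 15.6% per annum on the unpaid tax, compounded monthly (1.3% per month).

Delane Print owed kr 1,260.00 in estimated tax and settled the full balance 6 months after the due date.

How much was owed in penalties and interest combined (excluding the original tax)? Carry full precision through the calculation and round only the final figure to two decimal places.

kr 328.33

Failure-to-file: 6 × 2% × kr 1,260.00 = kr 151.20 (under the 22.5% cap)
Failure-to-pay penalty: 6 × 1% × kr 1,260.00 = kr 75.60
Interest: kr 1,260.00 × ((1 + 0.013)^6 − 1) = kr 1,260.00 × 0.0805794… = kr 101.5300…
Penalties + interest = kr 226.8000 + kr 101.5300… = kr 328.33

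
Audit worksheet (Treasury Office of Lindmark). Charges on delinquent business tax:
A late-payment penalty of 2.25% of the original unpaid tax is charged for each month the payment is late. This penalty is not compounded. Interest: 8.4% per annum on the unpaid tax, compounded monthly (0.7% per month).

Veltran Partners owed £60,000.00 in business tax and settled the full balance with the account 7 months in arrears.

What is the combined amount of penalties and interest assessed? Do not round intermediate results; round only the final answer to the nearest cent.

Late-payment penalty = 2.25% × £60,000.00 × 7 mo = £9,450.00
Interest: £60,000.00 × ((1 + 0.007)^7 − 1) = £60,000.00 × 0.0500411… = £3,002.4654…
Penalties + interest = £9,450.0000 + £3,002.4654… = £12,452.47

£12,452.47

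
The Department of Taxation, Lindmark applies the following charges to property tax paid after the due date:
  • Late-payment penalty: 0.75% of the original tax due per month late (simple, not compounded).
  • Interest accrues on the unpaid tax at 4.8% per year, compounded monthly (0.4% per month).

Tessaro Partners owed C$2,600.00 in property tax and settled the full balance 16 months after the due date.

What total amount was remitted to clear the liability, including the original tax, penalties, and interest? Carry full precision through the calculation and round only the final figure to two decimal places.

Late-payment penalty: 16 × 0.75% × C$2,600.00 = C$312.00
Interest: C$2,600.00 × ((1 + 0.004)^16 − 1) = C$2,600.00 × 0.0659563… = C$171.4864…
Total = C$2,600.00 + C$312.0000 + C$171.4864… = C$3,083.49

C$3,083.49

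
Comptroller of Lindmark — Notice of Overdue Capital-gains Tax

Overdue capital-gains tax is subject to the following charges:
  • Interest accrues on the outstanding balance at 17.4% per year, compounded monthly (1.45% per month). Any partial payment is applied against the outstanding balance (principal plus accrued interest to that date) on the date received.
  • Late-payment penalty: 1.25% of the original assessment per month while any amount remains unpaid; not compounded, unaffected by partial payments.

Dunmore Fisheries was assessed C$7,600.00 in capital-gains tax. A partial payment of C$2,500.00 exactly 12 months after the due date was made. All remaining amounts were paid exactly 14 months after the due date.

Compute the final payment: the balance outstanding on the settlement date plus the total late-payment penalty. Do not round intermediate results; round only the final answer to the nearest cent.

Balance at month 12: C$7,600.0000 × (1 + 0.0145)^12 = C$9,033.1289…
After C$2,500.00 payment: C$9,033.1289… − C$2,500.00 = C$6,533.1289…
Balance at month 14: C$6,533.1289… × (1 + 0.0145)^2 = C$6,723.9633…
Penalty: 14 × 1.25% × C$7,600.00 = C$1,330.00
Final settlement = outstanding balance + penalty = C$6,723.9633… + C$1,330.00 = C$8,053.96

C$8,053.96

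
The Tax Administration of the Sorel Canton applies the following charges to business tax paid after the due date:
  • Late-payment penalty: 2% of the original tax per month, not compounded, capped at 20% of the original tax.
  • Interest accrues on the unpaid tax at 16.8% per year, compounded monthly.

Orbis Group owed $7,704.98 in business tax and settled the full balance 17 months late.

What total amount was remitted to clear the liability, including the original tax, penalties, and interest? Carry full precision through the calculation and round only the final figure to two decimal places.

Penalty (uncapped): 17 × 2% × $7,704.98 = $2,619.69…; cap = 20% × $7,704.98 = $1,541.00… → penalty = $1,541.00…
Interest (16.8%/yr ÷ 12 = 1.4%/month): $7,704.98 × ((1 + 0.014)^17 − 1) = $2,054.2769…
Total = $7,704.98 + $1,540.9960 + $2,054.2769… = $11,300.25

$11,300.25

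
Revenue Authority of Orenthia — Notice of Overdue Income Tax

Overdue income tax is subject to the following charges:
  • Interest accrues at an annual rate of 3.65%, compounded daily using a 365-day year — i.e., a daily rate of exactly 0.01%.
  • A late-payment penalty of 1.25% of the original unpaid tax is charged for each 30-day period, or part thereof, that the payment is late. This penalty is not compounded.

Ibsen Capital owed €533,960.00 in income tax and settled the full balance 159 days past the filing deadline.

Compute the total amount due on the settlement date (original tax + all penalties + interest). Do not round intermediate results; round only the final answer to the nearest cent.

Penalty periods: ⌈159/30⌉ = 6; penalty = 6 × 1.25% × €533,960.00 = €40,047.00
Interest: €533,960.00 × ((1 + 0.0001)^159 − 1) = €533,960.00 × 0.01602627… = €8,557.3871…
Total = €533,960.00 + €40,047.0000 + €8,557.3871… = €582,564.39

€582,564.39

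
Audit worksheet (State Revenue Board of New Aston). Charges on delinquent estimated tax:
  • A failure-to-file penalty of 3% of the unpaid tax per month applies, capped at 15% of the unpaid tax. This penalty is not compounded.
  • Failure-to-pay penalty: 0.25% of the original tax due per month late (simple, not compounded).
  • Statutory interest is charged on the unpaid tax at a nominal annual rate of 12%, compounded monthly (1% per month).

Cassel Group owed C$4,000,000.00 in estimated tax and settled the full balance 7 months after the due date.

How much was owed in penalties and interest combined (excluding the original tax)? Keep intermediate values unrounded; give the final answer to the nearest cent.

C$958,541.41

Failure-to-file: 7 × 3% × C$4,000,000.00 = C$840,000.00, capped at 15% × C$4,000,000.00 = C$600,000.00
Failure-to-pay penalty: 7 × 0.25% × C$4,000,000.00 = C$70,000.00
Interest: C$4,000,000.00 × ((1 + 0.01)^7 − 1) = C$4,000,000.00 × 0.0721354… = C$288,541.4084…
Penalties + interest = C$670,000.0000 + C$288,541.4084… = C$958,541.41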